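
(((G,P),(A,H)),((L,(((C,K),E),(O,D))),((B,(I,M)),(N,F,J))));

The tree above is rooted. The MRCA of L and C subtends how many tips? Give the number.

6

The MRCA of L and C is the node subtending (L,(((C,K),E),(O,D))).
That clade contains 6 terminal taxa: C, D, E, K, L, O.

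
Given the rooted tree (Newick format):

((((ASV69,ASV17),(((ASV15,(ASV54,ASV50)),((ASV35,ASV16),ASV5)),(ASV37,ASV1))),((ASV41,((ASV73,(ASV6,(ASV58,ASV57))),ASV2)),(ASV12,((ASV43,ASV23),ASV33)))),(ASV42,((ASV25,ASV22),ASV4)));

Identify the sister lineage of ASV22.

ASV25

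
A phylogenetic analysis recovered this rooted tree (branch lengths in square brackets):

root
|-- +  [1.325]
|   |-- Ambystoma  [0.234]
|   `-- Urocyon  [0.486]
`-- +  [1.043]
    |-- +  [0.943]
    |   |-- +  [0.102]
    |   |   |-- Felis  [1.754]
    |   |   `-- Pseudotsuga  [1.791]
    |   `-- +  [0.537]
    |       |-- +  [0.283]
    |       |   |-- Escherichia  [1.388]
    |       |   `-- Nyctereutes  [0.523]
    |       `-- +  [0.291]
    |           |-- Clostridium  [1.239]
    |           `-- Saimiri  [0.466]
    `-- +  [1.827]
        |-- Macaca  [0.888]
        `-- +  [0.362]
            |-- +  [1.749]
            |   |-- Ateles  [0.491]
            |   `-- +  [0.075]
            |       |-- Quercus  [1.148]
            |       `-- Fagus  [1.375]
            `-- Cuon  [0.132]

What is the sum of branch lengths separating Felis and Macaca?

5.514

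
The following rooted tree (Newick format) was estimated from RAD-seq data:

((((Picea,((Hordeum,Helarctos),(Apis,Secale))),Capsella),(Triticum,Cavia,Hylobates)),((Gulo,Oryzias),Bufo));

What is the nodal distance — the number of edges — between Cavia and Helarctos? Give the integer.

The MRCA of Cavia and Helarctos is the node subtending (((Picea,((Hordeum,Helarctos),(Apis,Secale))),Capsella),(Triticum,Cavia,Hylobates)).
From Cavia up to that node: 2 branches. From Helarctos up to the same node: 5 branches. Total: 2 + 5 = 7.

7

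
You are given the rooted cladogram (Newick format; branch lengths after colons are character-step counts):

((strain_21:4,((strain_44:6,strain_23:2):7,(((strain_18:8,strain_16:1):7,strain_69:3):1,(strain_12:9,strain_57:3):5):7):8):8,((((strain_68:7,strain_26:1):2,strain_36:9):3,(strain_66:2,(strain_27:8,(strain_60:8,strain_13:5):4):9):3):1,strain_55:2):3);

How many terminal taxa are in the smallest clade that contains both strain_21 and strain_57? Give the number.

8

The MRCA of strain_21 and strain_57 is the node subtending (strain_21,((strain_44,strain_23),(((strain_18,strain_16),strain_69),(strain_12,strain_57)))).
That clade contains 8 terminal taxa: strain_12, strain_16, strain_18, strain_21, strain_23, strain_44, strain_57, strain_69.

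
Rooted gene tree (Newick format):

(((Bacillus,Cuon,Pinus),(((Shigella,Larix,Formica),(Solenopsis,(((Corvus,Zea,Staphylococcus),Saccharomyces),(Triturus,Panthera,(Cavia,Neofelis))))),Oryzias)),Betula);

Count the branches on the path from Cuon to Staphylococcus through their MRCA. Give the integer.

The MRCA of Cuon and Staphylococcus is the node subtending ((Bacillus,Cuon,Pinus),(((Shigella,Larix,Formica),(Solenopsis,(((Corvus,Zea,Staphylococcus),Saccharomyces),(Triturus,Panthera,(Cavia,Neofelis))))),Oryzias)).
From Cuon up to that node: 2 branches. From Staphylococcus up to the same node: 7 branches. Total: 2 + 7 = 9.

9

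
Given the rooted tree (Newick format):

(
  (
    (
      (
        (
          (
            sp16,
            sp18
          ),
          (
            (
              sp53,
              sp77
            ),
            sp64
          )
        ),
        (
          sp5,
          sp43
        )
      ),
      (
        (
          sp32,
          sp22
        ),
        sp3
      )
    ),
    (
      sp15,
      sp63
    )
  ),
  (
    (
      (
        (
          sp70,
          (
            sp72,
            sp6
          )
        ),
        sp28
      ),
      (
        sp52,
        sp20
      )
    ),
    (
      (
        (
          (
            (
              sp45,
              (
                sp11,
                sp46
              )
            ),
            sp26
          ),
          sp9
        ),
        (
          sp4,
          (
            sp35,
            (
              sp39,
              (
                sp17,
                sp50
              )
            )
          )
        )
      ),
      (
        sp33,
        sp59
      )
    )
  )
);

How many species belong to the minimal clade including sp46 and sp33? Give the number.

The MRCA of sp46 and sp33 is the node subtending (((((sp45,(sp11,sp46)),sp26),sp9),(sp4,(sp35,(sp39,(sp17,sp50))))),(sp33,sp59)).
That clade contains 12 terminal taxa: sp11, sp17, sp26, sp33, sp35, sp39, sp4, sp45, sp46, sp50, sp59, sp9.

12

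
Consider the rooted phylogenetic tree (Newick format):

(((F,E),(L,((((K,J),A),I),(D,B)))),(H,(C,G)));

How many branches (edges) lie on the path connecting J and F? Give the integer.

The MRCA of J and F is the node subtending ((F,E),(L,((((K,J),A),I),(D,B)))).
From J up to that node: 6 branches. From F up to the same node: 2 branches. Total: 6 + 2 = 8.

8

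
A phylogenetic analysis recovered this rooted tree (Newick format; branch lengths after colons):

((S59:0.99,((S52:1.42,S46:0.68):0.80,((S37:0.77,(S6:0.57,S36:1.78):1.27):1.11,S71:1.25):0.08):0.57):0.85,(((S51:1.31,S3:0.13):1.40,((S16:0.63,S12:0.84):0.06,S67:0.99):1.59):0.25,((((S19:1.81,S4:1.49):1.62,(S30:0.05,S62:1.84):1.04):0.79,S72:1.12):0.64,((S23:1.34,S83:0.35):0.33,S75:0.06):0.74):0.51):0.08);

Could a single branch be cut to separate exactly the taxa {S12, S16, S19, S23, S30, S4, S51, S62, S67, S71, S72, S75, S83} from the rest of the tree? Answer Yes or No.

The MRCA of the listed taxa is the root, so the smallest clade containing them is the whole tree.
That clade also contains S3, S36, S37, S46, S52, S59, S6, which are not in the proposed group, so the group is not monophyletic.

No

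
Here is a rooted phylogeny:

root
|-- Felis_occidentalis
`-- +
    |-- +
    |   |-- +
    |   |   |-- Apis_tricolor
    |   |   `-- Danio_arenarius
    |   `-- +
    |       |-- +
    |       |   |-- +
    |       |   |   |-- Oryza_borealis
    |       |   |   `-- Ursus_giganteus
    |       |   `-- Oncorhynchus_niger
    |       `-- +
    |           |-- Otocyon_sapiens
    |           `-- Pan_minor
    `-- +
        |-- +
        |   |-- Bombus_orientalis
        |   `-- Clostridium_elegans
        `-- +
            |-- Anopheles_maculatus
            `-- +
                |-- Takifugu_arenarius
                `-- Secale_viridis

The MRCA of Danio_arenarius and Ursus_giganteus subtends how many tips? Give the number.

7

The MRCA of Danio_arenarius and Ursus_giganteus is the node subtending ((Apis_tricolor,Danio_arenarius),(((Oryza_borealis,Ursus_giganteus),Oncorhynchus_niger),(Otocyon_sapiens,Pan_minor))).
That clade contains 7 terminal taxa: Apis_tricolor, Danio_arenarius, Oncorhynchus_niger, Oryza_borealis, Otocyon_sapiens, Pan_minor, Ursus_giganteus.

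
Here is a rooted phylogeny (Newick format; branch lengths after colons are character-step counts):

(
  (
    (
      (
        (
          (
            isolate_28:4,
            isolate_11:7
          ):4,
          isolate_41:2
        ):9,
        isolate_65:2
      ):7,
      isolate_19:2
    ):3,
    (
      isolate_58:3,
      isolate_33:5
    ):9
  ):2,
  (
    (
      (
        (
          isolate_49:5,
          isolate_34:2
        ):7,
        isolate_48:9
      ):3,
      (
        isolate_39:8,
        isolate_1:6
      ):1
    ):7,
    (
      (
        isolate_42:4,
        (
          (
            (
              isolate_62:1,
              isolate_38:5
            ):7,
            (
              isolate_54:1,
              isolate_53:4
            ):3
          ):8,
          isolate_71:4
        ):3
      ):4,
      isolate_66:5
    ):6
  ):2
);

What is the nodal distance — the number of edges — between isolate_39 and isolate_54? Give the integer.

The MRCA of isolate_39 and isolate_54 is the node subtending ((((isolate_49,isolate_34),isolate_48),(isolate_39,isolate_1)),((isolate_42,(((isolate_62,isolate_38),(isolate_54,isolate_53)),isolate_71)),isolate_66)).
From isolate_39 up to that node: 3 branches. From isolate_54 up to the same node: 6 branches. Total: 3 + 6 = 9.

9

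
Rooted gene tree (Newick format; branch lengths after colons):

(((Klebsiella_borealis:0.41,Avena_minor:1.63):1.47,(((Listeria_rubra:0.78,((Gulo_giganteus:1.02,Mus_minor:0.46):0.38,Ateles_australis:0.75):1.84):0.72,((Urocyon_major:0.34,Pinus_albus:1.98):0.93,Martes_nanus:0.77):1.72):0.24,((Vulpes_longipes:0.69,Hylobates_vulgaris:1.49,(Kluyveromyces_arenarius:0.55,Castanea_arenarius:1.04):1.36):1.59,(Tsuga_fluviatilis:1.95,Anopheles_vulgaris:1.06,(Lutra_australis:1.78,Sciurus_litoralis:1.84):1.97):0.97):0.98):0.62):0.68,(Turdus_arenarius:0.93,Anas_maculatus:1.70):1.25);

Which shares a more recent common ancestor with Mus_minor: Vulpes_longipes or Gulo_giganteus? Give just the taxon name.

The MRCA of Mus_minor and Gulo_giganteus subtends (Gulo_giganteus,Mus_minor) (2 taxa).
The MRCA of Mus_minor and Vulpes_longipes subtends (((Listeria_rubra,((Gulo_giganteus,Mus_minor),Ateles_australis)),((Urocyon_major,Pinus_albus),Martes_nanus)),((Vulpes_longipes,Hylobates_vulgaris,(Kluyveromyces_arenarius,Castanea_arenarius)),(Tsuga_fluviatilis,Anopheles_vulgaris,(Lutra_australis,Sciurus_litoralis)))) (15 taxa).
The first is nested inside the second, so Mus_minor shares a more recent common ancestor with Gulo_giganteus.

Gulo_giganteus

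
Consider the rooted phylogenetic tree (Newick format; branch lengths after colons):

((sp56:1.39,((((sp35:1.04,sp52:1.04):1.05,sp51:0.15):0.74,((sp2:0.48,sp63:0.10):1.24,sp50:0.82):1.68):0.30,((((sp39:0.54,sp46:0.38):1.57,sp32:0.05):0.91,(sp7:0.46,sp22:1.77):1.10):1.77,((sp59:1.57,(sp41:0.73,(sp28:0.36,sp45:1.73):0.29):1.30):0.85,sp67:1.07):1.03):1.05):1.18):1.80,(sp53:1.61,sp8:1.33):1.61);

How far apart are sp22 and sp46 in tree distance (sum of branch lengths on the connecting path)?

5.73

The path runs sp22 → … → MRCA → … → sp46; the MRCA is the node subtending (((sp39,sp46),sp32),(sp7,sp22)).
Branch lengths along that path: 1.77 + 1.10 + 0.91 + 1.57 + 0.38 = 5.73.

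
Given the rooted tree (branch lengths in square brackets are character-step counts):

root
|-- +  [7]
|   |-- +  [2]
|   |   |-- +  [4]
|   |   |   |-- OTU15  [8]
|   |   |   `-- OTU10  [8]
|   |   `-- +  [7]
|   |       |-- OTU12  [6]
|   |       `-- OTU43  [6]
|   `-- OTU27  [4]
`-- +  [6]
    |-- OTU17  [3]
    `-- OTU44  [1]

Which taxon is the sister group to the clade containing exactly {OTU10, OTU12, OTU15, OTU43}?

The clade containing exactly {OTU10, OTU12, OTU15, OTU43} attaches to the tree at the node subtending (((OTU15,OTU10),(OTU12,OTU43)),OTU27).
The other lineage descending from that same node — the sister group — is the single tip OTU27.

OTU27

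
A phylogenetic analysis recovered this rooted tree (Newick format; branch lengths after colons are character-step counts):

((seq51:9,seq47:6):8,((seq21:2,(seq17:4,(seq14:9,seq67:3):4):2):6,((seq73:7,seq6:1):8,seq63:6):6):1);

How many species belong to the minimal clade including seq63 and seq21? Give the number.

7

The MRCA of seq63 and seq21 is the node subtending ((seq21,(seq17,(seq14,seq67))),((seq73,seq6),seq63)).
That clade contains 7 terminal taxa: seq14, seq17, seq21, seq6, seq63, seq67, seq73.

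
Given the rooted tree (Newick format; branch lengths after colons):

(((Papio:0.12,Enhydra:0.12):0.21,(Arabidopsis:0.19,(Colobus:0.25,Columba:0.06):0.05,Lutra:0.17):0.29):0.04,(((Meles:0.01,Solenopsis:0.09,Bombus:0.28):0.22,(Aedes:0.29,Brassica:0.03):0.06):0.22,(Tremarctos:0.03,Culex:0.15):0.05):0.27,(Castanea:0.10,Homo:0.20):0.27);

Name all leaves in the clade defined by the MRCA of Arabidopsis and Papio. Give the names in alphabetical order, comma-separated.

Arabidopsis, Colobus, Columba, Enhydra, Lutra, Papio

Tracing Arabidopsis: it sits inside (Arabidopsis,(Colobus,Columba),Lutra).
Tracing Papio: it sits inside (Papio,Enhydra).
The smallest clade enclosing both is ((Papio,Enhydra),(Arabidopsis,(Colobus,Columba),Lutra)); the answer is its 6 terminal taxa in alphabetical order.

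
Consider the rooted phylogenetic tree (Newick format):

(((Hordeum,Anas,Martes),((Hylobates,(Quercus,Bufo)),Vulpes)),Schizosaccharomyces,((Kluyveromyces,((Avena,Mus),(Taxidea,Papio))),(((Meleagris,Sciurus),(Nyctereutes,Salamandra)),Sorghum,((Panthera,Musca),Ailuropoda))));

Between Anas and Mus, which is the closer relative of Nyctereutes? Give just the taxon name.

The MRCA of Nyctereutes and Mus subtends ((Kluyveromyces,((Avena,Mus),(Taxidea,Papio))),(((Meleagris,Sciurus),(Nyctereutes,Salamandra)),Sorghum,((Panthera,Musca),Ailuropoda))) (13 taxa).
The MRCA of Nyctereutes and Anas is the root, subtending the entire tree (21 taxa).
The first is nested inside the second, so Nyctereutes shares a more recent common ancestor with Mus.

Mus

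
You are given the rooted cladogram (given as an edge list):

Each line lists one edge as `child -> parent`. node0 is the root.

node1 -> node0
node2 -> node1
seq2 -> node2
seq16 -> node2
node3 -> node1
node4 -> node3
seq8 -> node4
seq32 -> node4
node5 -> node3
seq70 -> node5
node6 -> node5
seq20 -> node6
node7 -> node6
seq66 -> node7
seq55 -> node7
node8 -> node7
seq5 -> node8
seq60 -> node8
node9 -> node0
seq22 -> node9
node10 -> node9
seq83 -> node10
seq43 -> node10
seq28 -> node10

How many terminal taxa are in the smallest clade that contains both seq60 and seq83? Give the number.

The MRCA of seq60 and seq83 is the root, so the clade is the entire tree.
That clade contains 14 terminal taxa: seq16, seq2, seq20, seq22, seq28, seq32, seq43, seq5, seq55, seq60, seq66, seq70, seq8, seq83.

14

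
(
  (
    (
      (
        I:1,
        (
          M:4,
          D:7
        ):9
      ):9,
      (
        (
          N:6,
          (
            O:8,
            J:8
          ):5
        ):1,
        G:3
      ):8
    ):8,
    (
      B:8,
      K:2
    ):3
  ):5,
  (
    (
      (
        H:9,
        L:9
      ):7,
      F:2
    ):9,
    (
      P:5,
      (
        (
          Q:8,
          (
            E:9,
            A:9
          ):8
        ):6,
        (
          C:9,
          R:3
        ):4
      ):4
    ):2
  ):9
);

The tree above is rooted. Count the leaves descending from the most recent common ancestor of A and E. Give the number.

2

The MRCA of A and E is the node subtending (E,A).
That clade contains 2 terminal taxa: A, E.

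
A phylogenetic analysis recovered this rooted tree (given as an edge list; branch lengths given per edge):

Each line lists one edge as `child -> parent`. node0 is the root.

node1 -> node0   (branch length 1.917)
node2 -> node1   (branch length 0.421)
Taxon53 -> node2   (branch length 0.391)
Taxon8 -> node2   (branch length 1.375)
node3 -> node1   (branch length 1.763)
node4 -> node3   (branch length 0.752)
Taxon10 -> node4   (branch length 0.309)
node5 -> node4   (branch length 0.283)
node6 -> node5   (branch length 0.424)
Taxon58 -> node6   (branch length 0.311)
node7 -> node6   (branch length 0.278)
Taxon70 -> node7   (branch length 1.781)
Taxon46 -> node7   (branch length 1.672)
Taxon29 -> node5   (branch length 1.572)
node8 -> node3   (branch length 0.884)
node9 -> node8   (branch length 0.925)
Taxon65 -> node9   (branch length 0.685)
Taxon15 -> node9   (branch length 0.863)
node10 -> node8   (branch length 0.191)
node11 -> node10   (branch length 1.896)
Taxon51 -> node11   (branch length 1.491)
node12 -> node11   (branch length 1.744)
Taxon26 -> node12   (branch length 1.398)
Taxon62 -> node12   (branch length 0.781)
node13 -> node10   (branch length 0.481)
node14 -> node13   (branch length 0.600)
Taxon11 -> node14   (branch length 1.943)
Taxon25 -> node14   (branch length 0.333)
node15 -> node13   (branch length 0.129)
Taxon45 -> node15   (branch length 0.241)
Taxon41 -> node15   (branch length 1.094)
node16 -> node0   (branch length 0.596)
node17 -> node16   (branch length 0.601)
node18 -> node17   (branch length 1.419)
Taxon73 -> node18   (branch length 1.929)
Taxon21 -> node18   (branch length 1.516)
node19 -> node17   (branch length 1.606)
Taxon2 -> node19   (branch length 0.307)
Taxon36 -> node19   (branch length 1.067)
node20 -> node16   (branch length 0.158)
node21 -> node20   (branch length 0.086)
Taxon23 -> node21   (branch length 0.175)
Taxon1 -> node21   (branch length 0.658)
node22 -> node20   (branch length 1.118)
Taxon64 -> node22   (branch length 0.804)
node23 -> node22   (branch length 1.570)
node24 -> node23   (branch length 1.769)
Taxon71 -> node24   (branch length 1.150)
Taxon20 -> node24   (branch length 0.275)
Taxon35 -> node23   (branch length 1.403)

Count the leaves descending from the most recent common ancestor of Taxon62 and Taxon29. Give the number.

The MRCA of Taxon62 and Taxon29 is the node subtending ((Taxon10,((Taxon58,(Taxon70,Taxon46)),Taxon29)),((Taxon65,Taxon15),((Taxon51,(Taxon26,Taxon62)),((Taxon11,Taxon25),(Taxon45,Taxon41))))).
That clade contains 14 terminal taxa: Taxon10, Taxon11, Taxon15, Taxon25, Taxon26, Taxon29, Taxon41, Taxon45, Taxon46, Taxon51, Taxon58, Taxon62, Taxon65, Taxon70.

14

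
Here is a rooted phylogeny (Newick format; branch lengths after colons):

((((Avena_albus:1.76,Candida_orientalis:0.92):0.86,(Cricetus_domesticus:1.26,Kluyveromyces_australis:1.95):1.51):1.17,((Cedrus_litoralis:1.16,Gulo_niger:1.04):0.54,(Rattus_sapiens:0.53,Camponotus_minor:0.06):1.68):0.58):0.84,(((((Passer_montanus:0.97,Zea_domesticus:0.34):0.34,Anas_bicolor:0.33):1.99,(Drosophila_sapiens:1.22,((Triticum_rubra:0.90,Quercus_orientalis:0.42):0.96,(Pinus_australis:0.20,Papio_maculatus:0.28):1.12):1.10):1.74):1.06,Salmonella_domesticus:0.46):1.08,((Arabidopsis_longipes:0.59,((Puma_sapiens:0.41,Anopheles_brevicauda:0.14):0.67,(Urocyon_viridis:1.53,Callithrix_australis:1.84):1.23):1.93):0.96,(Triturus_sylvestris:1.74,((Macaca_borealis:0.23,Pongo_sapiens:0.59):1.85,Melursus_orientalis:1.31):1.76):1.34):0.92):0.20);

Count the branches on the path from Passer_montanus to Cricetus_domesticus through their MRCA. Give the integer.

10

The MRCA of Passer_montanus and Cricetus_domesticus is the root of the tree.
From Passer_montanus up to that node: 6 branches. From Cricetus_domesticus up to the same node: 4 branches. Total: 6 + 4 = 10.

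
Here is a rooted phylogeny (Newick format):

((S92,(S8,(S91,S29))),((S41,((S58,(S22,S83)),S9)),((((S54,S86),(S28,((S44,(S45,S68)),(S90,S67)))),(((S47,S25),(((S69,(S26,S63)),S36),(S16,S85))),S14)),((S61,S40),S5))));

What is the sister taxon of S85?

S85 attaches to the tree at the node subtending (S16,S85).
The other lineage descending from that same node — the sister group — is the single tip S16.

S16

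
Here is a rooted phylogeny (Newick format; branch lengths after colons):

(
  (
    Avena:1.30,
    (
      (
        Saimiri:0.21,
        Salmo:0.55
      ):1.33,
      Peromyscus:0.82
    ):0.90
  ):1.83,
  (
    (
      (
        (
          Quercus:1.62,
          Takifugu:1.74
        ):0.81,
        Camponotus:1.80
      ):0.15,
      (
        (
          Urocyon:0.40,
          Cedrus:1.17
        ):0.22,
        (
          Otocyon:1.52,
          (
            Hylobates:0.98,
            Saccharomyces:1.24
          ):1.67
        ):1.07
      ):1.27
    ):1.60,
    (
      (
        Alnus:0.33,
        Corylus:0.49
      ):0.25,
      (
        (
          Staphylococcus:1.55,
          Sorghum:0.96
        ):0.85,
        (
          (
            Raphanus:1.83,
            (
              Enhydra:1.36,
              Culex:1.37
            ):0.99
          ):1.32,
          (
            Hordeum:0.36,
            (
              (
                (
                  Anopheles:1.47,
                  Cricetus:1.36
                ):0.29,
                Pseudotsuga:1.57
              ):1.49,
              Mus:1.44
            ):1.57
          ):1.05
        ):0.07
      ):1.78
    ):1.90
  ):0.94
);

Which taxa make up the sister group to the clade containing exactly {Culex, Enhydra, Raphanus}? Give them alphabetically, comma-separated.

The clade containing exactly {Culex, Enhydra, Raphanus} attaches to the tree at the node subtending ((Raphanus,(Enhydra,Culex)),(Hordeum,(((Anopheles,Cricetus),Pseudotsuga),Mus))).
The other lineage descending from that same node — the sister group — is (Hordeum,(((Anopheles,Cricetus),Pseudotsuga),Mus)); its 5 tips in alphabetical order are the answer.

Anopheles, Cricetus, Hordeum, Mus, Pseudotsuga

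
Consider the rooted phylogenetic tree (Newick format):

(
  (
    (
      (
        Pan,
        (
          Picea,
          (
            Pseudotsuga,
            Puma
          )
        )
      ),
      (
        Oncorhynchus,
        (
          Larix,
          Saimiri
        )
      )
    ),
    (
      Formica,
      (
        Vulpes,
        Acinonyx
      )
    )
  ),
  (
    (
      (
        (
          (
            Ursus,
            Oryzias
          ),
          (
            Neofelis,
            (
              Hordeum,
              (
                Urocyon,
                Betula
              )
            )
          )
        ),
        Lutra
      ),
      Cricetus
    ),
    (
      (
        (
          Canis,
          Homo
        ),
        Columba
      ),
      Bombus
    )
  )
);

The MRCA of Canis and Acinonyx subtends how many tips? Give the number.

22

The MRCA of Canis and Acinonyx is the root, so the clade is the entire tree.
That clade contains 22 terminal taxa: Acinonyx, Betula, Bombus, Canis, Columba, Cricetus, Formica, Homo, Hordeum, Larix, Lutra, Neofelis, Oncorhynchus, Oryzias, Pan, Picea, Pseudotsuga, Puma, Saimiri, Urocyon, Ursus, Vulpes.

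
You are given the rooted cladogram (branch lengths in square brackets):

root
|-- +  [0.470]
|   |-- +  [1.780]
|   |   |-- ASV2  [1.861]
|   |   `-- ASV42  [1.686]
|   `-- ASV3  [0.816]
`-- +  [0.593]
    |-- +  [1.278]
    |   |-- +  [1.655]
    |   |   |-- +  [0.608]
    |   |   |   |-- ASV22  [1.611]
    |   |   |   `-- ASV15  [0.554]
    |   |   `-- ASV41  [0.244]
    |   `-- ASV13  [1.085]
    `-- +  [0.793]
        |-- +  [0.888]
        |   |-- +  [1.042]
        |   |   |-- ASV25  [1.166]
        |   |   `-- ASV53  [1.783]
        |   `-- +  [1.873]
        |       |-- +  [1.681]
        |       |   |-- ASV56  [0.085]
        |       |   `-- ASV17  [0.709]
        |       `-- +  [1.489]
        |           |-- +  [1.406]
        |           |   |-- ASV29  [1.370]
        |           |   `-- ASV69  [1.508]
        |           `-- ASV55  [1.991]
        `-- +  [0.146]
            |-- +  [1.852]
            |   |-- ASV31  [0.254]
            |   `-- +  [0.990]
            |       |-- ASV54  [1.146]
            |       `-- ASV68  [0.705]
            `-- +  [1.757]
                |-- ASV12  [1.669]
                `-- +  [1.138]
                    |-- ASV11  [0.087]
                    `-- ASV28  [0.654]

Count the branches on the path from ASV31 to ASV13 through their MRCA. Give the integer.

The MRCA of ASV31 and ASV13 is the node subtending ((((ASV22,ASV15),ASV41),ASV13),(((ASV25,ASV53),((ASV56,ASV17),((ASV29,ASV69),ASV55))),((ASV31,(ASV54,ASV68)),(ASV12,(ASV11,ASV28))))).
From ASV31 up to that node: 4 branches. From ASV13 up to the same node: 2 branches. Total: 4 + 2 = 6.

6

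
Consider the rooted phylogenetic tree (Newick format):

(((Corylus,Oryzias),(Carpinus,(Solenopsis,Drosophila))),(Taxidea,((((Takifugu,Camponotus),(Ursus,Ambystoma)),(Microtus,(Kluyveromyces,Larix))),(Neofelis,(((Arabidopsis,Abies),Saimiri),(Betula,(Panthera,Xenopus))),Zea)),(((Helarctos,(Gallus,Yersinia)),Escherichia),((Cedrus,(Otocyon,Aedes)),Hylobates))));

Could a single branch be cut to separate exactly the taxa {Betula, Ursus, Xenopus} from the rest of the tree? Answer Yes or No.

The MRCA of the listed taxa subtends ((((Takifugu,Camponotus),(Ursus,Ambystoma)),(Microtus,(Kluyveromyces,Larix))),(Neofelis,(((Arabidopsis,Abies),Saimiri),(Betula,(Panthera,Xenopus))),Zea)).
That clade also contains Abies, Ambystoma, Arabidopsis, Camponotus, Kluyveromyces, Larix, Microtus, Neofelis, Panthera, Saimiri, Takifugu, Zea, which are not in the proposed group, so the group is not monophyletic.

No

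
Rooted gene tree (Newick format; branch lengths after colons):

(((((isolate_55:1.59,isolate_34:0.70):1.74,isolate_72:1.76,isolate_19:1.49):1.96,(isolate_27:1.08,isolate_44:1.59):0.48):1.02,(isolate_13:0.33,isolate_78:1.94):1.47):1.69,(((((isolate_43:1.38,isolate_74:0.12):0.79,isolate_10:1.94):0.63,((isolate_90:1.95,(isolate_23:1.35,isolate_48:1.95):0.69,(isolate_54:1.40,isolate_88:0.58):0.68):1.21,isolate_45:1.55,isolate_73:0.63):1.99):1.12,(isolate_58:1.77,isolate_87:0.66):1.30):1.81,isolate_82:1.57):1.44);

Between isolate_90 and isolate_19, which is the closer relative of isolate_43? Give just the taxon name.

The MRCA of isolate_43 and isolate_90 subtends (((isolate_43,isolate_74),isolate_10),((isolate_90,(isolate_23,isolate_48),(isolate_54,isolate_88)),isolate_45,isolate_73)) (10 taxa).
The MRCA of isolate_43 and isolate_19 is the root, subtending the entire tree (21 taxa).
The first is nested inside the second, so isolate_43 shares a more recent common ancestor with isolate_90.

isolate_90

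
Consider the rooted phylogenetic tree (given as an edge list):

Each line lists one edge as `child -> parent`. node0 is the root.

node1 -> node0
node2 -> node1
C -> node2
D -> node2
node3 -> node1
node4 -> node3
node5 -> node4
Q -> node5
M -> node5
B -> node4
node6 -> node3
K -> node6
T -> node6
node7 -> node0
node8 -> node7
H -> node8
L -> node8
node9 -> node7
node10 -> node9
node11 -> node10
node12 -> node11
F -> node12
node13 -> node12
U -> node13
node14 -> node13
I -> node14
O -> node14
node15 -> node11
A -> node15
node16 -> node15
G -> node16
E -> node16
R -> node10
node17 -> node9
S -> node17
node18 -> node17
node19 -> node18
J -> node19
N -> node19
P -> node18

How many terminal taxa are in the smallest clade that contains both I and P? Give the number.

12

The MRCA of I and P is the node subtending ((((F,(U,(I,O))),(A,(G,E))),R),(S,((J,N),P))).
That clade contains 12 terminal taxa: A, E, F, G, I, J, N, O, P, R, S, U.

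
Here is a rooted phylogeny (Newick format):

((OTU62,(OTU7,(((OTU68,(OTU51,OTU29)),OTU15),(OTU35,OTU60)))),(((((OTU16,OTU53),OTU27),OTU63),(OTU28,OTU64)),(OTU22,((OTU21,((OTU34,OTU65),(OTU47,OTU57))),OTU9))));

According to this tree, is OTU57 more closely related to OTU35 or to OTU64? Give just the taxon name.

OTU64

The MRCA of OTU57 and OTU64 subtends (((((OTU16,OTU53),OTU27),OTU63),(OTU28,OTU64)),(OTU22,((OTU21,((OTU34,OTU65),(OTU47,OTU57))),OTU9))) (13 taxa).
The MRCA of OTU57 and OTU35 is the root, subtending the entire tree (21 taxa).
The first is nested inside the second, so OTU57 shares a more recent common ancestor with OTU64.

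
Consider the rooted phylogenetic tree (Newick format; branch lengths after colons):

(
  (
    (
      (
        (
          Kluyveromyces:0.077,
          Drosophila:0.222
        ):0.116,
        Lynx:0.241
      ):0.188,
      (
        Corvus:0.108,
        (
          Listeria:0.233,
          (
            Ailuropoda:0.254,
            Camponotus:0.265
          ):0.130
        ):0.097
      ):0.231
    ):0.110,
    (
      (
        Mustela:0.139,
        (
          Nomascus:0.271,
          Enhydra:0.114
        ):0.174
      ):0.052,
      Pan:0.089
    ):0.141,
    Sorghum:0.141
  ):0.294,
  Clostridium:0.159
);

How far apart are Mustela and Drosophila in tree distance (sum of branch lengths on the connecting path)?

0.968

The path runs Mustela → … → MRCA → … → Drosophila; the MRCA is the node subtending ((((Kluyveromyces,Drosophila),Lynx),(Corvus,(Listeria,(Ailuropoda,Camponotus)))),((Mustela,(Nomascus,Enhydra)),Pan),Sorghum).
Branch lengths along that path: 0.139 + 0.052 + 0.141 + 0.110 + 0.188 + 0.116 + 0.222 = 0.968.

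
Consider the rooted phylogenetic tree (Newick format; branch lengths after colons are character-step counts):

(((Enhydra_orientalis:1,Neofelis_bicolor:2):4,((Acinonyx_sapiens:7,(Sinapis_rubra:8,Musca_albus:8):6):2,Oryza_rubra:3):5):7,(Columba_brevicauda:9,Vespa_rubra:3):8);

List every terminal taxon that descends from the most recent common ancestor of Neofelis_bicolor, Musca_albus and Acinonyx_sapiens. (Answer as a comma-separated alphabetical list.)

Acinonyx_sapiens, Enhydra_orientalis, Musca_albus, Neofelis_bicolor, Oryza_rubra, Sinapis_rubra

Tracing Neofelis_bicolor: it sits inside (Enhydra_orientalis,Neofelis_bicolor).
Tracing Musca_albus: it sits inside (Sinapis_rubra,Musca_albus).
Tracing Acinonyx_sapiens: it sits inside (Acinonyx_sapiens,(Sinapis_rubra,Musca_albus)).
The smallest clade enclosing all 3 is ((Enhydra_orientalis,Neofelis_bicolor),((Acinonyx_sapiens,(Sinapis_rubra,Musca_albus)),Oryza_rubra)); the answer is its 6 terminal taxa in alphabetical order.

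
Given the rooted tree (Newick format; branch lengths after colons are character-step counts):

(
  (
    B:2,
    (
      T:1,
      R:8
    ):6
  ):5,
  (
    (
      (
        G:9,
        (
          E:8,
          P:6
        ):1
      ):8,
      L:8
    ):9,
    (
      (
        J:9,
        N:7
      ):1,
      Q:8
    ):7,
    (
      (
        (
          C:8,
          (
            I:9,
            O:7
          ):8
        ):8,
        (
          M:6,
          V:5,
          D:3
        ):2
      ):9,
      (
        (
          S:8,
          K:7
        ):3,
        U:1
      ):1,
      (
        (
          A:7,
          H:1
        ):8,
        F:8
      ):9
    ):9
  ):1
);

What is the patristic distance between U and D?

16

The path runs U → … → MRCA → … → D; the MRCA is the node subtending (((C,(I,O)),(M,V,D)),((S,K),U),((A,H),F)).
Branch lengths along that path: 1 + 1 + 9 + 2 + 3 = 16.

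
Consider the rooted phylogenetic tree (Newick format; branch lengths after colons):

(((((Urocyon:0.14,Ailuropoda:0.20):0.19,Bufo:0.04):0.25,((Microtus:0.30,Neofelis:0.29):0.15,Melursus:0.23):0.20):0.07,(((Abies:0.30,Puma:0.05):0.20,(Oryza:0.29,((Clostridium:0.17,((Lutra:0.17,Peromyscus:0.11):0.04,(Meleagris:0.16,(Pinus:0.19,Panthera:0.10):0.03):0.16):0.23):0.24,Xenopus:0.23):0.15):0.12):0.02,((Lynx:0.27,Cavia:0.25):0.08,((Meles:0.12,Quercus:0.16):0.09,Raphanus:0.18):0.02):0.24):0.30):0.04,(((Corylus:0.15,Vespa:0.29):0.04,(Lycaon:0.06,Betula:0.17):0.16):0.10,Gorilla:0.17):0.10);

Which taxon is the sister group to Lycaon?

Lycaon attaches to the tree at the node subtending (Lycaon,Betula).
The other lineage descending from that same node — the sister group — is the single tip Betula.

Betula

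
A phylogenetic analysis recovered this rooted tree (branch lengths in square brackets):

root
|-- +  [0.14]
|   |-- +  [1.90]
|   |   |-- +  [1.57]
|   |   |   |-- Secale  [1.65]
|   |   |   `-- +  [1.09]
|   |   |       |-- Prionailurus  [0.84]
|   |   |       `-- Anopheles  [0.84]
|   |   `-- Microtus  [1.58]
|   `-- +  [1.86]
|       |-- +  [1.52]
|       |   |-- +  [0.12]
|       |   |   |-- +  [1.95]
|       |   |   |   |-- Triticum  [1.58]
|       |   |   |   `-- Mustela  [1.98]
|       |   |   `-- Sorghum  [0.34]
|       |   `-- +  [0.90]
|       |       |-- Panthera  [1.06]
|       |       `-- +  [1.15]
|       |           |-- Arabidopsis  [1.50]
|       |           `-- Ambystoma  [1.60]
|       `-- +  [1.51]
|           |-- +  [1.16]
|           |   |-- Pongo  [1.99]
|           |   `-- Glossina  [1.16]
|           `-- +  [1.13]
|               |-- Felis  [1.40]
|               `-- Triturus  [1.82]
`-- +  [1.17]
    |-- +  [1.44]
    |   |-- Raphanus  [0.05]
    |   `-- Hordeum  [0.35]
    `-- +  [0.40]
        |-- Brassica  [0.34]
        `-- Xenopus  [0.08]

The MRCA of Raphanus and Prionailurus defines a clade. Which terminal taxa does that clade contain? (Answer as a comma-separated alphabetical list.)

Ambystoma, Anopheles, Arabidopsis, Brassica, Felis, Glossina, Hordeum, Microtus, Mustela, Panthera, Pongo, Prionailurus, Raphanus, Secale, Sorghum, Triticum, Triturus, Xenopus

Tracing Raphanus: it sits inside (Raphanus,Hordeum).
Tracing Prionailurus: it sits inside (Prionailurus,Anopheles).
The smallest clade enclosing both is the whole tree (their MRCA is the root), so the answer is all 18 tips in alphabetical order.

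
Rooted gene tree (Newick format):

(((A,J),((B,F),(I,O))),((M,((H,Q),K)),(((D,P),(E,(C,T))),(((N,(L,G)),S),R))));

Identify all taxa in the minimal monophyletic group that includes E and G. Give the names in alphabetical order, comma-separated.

Tracing E: it sits inside (E,(C,T)).
Tracing G: it sits inside (L,G).
The smallest clade enclosing both is (((D,P),(E,(C,T))),(((N,(L,G)),S),R)); the answer is its 10 terminal taxa in alphabetical order.

C, D, E, G, L, N, P, R, S, T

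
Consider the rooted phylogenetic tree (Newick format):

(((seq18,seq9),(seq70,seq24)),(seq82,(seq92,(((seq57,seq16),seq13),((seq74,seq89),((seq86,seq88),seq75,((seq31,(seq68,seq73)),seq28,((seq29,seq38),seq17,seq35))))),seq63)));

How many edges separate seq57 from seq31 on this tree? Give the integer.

8

The MRCA of seq57 and seq31 is the node subtending (((seq57,seq16),seq13),((seq74,seq89),((seq86,seq88),seq75,((seq31,(seq68,seq73)),seq28,((seq29,seq38),seq17,seq35))))).
From seq57 up to that node: 3 branches. From seq31 up to the same node: 5 branches. Total: 3 + 5 = 8.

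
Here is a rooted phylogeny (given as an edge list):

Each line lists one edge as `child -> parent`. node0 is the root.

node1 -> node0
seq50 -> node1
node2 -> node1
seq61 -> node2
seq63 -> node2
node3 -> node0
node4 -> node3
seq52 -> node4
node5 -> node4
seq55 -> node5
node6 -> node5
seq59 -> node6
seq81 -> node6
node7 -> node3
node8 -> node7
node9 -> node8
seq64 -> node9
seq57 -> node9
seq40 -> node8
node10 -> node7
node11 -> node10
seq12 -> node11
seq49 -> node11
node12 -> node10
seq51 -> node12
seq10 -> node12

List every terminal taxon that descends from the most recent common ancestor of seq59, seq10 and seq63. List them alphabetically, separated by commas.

seq10, seq12, seq40, seq49, seq50, seq51, seq52, seq55, seq57, seq59, seq61, seq63, seq64, seq81

Tracing seq59: it sits inside (seq59,seq81).
Tracing seq10: it sits inside (seq51,seq10).
Tracing seq63: it sits inside (seq61,seq63).
The smallest clade enclosing all 3 is the whole tree (their MRCA is the root), so the answer is all 14 tips in alphabetical order.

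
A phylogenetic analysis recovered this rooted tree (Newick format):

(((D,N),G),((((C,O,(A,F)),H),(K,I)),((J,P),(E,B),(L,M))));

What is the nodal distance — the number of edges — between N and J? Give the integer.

7

The MRCA of N and J is the root of the tree.
From N up to that node: 3 branches. From J up to the same node: 4 branches. Total: 3 + 4 = 7.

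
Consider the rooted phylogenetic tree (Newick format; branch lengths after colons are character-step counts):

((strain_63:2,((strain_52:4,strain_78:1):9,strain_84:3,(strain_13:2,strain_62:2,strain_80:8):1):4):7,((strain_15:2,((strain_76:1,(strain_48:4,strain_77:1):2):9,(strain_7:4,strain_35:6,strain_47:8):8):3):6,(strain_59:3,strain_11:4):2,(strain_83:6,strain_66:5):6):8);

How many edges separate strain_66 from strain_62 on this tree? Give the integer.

7

The MRCA of strain_66 and strain_62 is the root of the tree.
From strain_66 up to that node: 3 branches. From strain_62 up to the same node: 4 branches. Total: 3 + 4 = 7.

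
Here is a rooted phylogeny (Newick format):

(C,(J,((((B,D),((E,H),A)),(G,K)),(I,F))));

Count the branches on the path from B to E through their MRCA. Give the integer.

5

The MRCA of B and E is the node subtending ((B,D),((E,H),A)).
From B up to that node: 2 branches. From E up to the same node: 3 branches. Total: 2 + 3 = 5.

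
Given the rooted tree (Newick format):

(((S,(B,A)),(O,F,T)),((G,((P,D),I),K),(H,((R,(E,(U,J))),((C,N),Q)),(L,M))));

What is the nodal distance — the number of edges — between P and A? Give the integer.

9

The MRCA of P and A is the root of the tree.
From P up to that node: 5 branches. From A up to the same node: 4 branches. Total: 5 + 4 = 9.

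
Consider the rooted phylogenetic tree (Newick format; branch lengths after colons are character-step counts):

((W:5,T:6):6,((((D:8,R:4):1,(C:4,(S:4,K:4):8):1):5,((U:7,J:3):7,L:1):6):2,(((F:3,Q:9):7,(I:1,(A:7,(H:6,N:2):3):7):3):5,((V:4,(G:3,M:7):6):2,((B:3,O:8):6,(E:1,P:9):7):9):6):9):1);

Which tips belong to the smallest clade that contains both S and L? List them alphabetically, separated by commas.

C, D, J, K, L, R, S, U

Tracing S: it sits inside (S,K).
Tracing L: it sits inside ((U,J),L).
The smallest clade enclosing both is (((D,R),(C,(S,K))),((U,J),L)); the answer is its 8 terminal taxa in alphabetical order.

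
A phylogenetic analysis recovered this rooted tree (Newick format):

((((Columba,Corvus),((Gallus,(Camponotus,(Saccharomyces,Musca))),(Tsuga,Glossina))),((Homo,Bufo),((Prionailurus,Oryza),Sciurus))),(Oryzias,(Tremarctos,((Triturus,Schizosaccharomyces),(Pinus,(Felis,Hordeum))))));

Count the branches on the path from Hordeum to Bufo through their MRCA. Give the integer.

10

The MRCA of Hordeum and Bufo is the root of the tree.
From Hordeum up to that node: 6 branches. From Bufo up to the same node: 4 branches. Total: 6 + 4 = 10.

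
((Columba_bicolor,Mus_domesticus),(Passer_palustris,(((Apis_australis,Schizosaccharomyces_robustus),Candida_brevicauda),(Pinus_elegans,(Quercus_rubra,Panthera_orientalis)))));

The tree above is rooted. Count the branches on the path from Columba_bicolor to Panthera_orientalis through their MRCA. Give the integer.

The MRCA of Columba_bicolor and Panthera_orientalis is the root of the tree.
From Columba_bicolor up to that node: 2 branches. From Panthera_orientalis up to the same node: 5 branches. Total: 2 + 5 = 7.

7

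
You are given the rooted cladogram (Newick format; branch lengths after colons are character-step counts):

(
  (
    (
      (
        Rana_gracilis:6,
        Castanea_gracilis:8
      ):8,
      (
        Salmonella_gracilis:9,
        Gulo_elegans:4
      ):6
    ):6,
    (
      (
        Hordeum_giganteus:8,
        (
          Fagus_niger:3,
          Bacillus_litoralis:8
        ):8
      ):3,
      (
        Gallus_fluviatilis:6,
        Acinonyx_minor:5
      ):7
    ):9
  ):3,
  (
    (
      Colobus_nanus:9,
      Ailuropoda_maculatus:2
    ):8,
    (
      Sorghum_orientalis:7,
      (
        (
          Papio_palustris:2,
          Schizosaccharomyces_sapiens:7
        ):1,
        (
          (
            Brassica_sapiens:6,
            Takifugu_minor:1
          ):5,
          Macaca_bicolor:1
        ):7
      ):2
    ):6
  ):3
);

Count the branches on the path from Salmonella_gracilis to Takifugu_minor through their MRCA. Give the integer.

10

The MRCA of Salmonella_gracilis and Takifugu_minor is the root of the tree.
From Salmonella_gracilis up to that node: 4 branches. From Takifugu_minor up to the same node: 6 branches. Total: 4 + 6 = 10.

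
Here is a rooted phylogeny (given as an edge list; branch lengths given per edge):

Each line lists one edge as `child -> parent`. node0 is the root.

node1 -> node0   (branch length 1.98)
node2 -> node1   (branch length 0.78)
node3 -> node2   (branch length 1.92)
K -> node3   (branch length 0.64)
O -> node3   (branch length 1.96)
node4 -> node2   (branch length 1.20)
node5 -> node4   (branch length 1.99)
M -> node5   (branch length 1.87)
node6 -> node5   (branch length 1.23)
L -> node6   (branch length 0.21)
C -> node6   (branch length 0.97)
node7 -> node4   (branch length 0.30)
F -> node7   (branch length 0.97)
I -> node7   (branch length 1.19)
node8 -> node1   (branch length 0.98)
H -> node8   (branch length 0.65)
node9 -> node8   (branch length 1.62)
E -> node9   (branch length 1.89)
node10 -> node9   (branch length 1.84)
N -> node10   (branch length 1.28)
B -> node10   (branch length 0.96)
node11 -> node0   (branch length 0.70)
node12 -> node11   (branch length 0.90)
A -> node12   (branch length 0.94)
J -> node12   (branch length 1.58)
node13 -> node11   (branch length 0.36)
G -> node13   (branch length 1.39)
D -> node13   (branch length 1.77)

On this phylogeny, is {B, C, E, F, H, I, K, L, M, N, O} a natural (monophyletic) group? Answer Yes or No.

The most recent common ancestor of these taxa subtends (((K,O),((M,(L,C)),(F,I))),(H,(E,(N,B)))).
That clade has exactly 11 tips — every listed taxon and nothing else — so the group is monophyletic.

Yes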